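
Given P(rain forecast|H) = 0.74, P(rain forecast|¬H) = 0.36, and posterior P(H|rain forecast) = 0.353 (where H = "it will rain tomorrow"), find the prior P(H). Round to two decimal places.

Bayes' rule in odds form gives O(H|E) = O(H)·[P(E|H)/P(E|¬H)], hence O(H) = O(H|E)/LR.
Posterior odds = 0.353/(1−0.353) = 0.5456. LR = 0.74/0.36 = 2.0556.
Prior odds = 0.5456/2.0556 = 0.2654, so P(H) = 0.2654/(1+0.2654) ≈ 0.21.

P(H) = 0.21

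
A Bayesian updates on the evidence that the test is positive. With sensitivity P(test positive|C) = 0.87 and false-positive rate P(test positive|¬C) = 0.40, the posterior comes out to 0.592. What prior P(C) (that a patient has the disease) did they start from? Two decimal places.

P(C) = 0.40

In odds form, posterior odds = prior odds × likelihood ratio, so prior odds = posterior odds ÷ LR.
Posterior odds = 0.592/(1−0.592) = 1.4510. LR = 0.87/0.40 = 2.1750.
Prior odds = 1.4510/2.1750 = 0.6671, so P(C) = 0.6671/(1+0.6671) ≈ 0.40.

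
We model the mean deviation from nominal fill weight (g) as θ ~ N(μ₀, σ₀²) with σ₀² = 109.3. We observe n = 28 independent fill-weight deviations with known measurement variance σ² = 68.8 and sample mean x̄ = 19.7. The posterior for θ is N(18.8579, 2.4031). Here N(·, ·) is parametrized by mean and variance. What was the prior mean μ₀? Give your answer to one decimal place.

μ₀ = -18.6

The posterior mean is a precision-weighted average: μ_n = (τ₀μ₀ + τ_data·x̄)/(τ₀+τ_data), with τ₀=1/σ₀² and τ_data=n/σ².
Here τ₀ = 1/109.3 = 0.009149 and τ_data = 28/68.8 = 0.406977, so τ_n = 0.416126.
Rearranging for μ₀: μ₀ = (μ_n·τ_n − τ_data·x̄)/τ₀ = (18.8579·0.416126 − 0.406977·19.7) / 0.009149 = -0.170184/0.009149 ≈ -18.6.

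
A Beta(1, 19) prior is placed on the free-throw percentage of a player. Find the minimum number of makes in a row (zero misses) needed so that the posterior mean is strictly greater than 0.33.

After k makes and 0 misses the posterior is Beta(1+k, 19), with mean (1+k)/(1+19+k).
Set (1+k)/(20+k) > 0.33 and solve: k > (0.33·20 − 1)/(1 − 0.33) = 8.358.
The smallest integer exceeding 8.358 is 9.

k = 9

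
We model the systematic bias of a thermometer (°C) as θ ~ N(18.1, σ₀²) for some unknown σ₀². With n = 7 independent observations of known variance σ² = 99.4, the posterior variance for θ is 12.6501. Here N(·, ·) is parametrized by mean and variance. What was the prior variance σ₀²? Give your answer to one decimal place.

σ₀² = 115.9

Posterior precision equals prior precision plus data precision: 1/σ_n² = 1/σ₀² + n/σ².
So 1/σ₀² = 1/12.6501 − 7/99.4 = 0.079051 − 0.070423 = 0.008628.
Hence σ₀² = 1/0.008628 ≈ 115.9.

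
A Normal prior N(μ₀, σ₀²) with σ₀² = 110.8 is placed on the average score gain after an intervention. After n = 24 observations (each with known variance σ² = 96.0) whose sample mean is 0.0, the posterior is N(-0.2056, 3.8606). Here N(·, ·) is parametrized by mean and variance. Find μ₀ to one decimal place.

μ₀ = -5.9

With known observation variance, the Normal–Normal posterior has precision τ_n = τ₀ + n/σ² and mean μ_n = (τ₀μ₀ + (n/σ²)x̄)/τ_n.
Here τ₀ = 1/110.8 = 0.009025 and τ_data = 24/96.0 = 0.250000, so τ_n = 0.259025.
Rearranging for μ₀: μ₀ = (μ_n·τ_n − τ_data·x̄)/τ₀ = (-0.2056·0.259025 − 0.250000·0.0) / 0.009025 = -0.053256/0.009025 ≈ -5.9.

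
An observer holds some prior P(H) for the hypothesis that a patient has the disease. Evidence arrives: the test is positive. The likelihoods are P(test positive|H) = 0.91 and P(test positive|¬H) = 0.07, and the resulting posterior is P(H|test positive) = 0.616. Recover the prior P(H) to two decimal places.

In odds form, posterior odds = prior odds × likelihood ratio, so prior odds = posterior odds ÷ LR.
Posterior odds = 0.616/(1−0.616) = 1.6042. LR = 0.91/0.07 = 13.0000.
Prior odds = 1.6042/13.0000 = 0.1234, so P(H) = 0.1234/(1+0.1234) ≈ 0.11.

P(H) = 0.11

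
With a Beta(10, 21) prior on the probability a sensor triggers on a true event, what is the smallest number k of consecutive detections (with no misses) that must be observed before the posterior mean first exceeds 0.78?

k = 65

After k detections and 0 misses the posterior is Beta(10+k, 21), with mean (10+k)/(10+21+k).
Set (10+k)/(31+k) > 0.78 and solve: k > (0.78·31 − 10)/(1 − 0.78) = 64.455.
The smallest integer exceeding 64.455 is 65.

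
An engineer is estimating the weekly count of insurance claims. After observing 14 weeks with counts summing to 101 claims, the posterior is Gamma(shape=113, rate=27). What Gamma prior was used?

Gamma(shape=12, rate=13)

A Gamma(α, β) prior (rate parametrization) on a Poisson rate with n observations summing to S gives posterior Gamma(α+S, β+n).
So α = 113 − 101 = 12 and β = 27 − 14 = 13.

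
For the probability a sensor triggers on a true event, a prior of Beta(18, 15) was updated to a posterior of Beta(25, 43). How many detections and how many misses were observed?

7 detections and 28 misses

Under Beta–binomial conjugacy the posterior parameters are (α+s, β+f).
Match parameters: s=25−18=7, f=43−15=28.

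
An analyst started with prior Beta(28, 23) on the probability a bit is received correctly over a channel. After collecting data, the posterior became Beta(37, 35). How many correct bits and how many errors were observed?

9 correct bits and 12 errors

Beta is conjugate to the binomial likelihood: posterior = Beta(α+s, β+f).
So s = 37 − 28 = 9 and f = 35 − 23 = 12.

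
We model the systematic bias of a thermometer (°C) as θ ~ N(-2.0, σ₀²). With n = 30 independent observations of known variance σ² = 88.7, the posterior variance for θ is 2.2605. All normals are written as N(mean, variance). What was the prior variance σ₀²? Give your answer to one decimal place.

For the Normal–Normal model with known σ², precisions add: τ_n = τ₀ + n/σ².
So 1/σ₀² = 1/2.2605 − 30/88.7 = 0.442380 − 0.338219 = 0.104161.
Hence σ₀² = 1/0.104161 ≈ 9.6.

σ₀² = 9.6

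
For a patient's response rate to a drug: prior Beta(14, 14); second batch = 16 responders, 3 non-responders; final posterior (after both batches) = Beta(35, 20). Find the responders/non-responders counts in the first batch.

5 responders and 3 non-responders

Because Beta–binomial updating is additive in the counts, the combined data contributed (α_post−α_prior, β_post−β_prior) successes and failures.
Total across both batches: 35−14=21 responders, 20−14=6 non-responders.
Subtract the second batch: 21−16=5 responders and 6−3=3 non-responders.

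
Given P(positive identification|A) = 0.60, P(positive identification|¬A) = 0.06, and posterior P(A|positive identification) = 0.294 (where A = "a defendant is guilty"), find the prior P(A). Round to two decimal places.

Bayes' rule in odds form gives O(A|E) = O(A)·[P(E|A)/P(E|¬A)], hence O(A) = O(A|E)/LR.
Posterior odds = 0.294/(1−0.294) = 0.4164. LR = 0.60/0.06 = 10.0000.
Prior odds = 0.4164/10.0000 = 0.0416, so P(A) = 0.0416/(1+0.0416) ≈ 0.04.

P(A) = 0.04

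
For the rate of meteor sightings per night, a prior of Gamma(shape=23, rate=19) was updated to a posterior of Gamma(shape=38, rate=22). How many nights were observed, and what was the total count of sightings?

A Gamma(α, β) prior (rate parametrization) on a Poisson rate with n observations summing to S gives posterior Gamma(α+S, β+n).
Matching: Σxᵢ = 38 − 23 = 15 and n = 22 − 19 = 3.

n = 3 nights with total 15 sightings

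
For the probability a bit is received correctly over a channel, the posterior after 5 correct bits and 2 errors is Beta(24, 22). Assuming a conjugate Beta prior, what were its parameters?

Beta(19, 20)

Under Beta–binomial conjugacy the posterior parameters are (a+s, b+f).
So a = 24 − 5 = 19 and b = 22 − 2 = 20.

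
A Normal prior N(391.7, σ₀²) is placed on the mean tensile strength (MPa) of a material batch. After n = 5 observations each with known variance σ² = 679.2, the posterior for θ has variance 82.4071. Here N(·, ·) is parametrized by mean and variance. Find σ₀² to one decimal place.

σ₀² = 209.5

For the Normal–Normal model with known σ², precisions add: τ_n = τ₀ + n/σ².
So 1/σ₀² = 1/82.4071 − 5/679.2 = 0.012135 − 0.007362 = 0.004773.
Hence σ₀² = 1/0.004773 ≈ 209.5.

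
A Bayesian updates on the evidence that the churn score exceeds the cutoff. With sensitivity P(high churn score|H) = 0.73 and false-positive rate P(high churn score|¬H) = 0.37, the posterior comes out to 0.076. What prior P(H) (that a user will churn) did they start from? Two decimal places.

P(H) = 0.04

In odds form, posterior odds = prior odds × likelihood ratio, so prior odds = posterior odds ÷ LR.
Posterior odds = 0.076/(1−0.076) = 0.0823. LR = 0.73/0.37 = 1.9730.
Prior odds = 0.0823/1.9730 = 0.0417, so P(H) = 0.0417/(1+0.0417) ≈ 0.04.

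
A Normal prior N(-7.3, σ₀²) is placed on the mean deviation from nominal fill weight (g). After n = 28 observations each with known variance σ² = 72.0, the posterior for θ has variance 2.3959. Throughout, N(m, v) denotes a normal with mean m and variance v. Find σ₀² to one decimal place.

σ₀² = 35.1

Posterior precision equals prior precision plus data precision: 1/σ_n² = 1/σ₀² + n/σ².
So 1/σ₀² = 1/2.3959 − 28/72.0 = 0.417380 − 0.388889 = 0.028491.
Hence σ₀² = 1/0.028491 ≈ 35.1.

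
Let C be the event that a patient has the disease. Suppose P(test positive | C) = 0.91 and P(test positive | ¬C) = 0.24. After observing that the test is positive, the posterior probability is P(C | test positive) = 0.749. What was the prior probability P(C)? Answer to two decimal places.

P(C) = 0.44

In odds form, posterior odds = prior odds × likelihood ratio, so prior odds = posterior odds ÷ LR.
Posterior odds = 0.749/(1−0.749) = 2.9841. LR = 0.91/0.24 = 3.7917.
Prior odds = 2.9841/3.7917 = 0.7870, so P(C) = 0.7870/(1+0.7870) ≈ 0.44.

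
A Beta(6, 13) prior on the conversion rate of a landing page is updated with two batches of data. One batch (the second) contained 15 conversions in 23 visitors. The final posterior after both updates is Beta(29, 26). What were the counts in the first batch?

8 conversions and 5 bounces

Sequential conjugate updates are equivalent to a single update on the pooled data, so total successes = posterior α − prior α and total failures = posterior β − prior β.
Total across both batches: 29−6=23 conversions, 26−13=13 bounces.
Subtract the second batch: 23−15=8 conversions and 13−8=5 bounces.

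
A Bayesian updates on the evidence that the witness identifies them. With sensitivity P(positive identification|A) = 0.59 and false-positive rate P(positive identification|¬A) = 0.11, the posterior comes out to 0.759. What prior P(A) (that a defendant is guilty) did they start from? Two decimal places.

Bayes' rule in odds form gives O(A|E) = O(A)·[P(E|A)/P(E|¬A)], hence O(A) = O(A|E)/LR.
Posterior odds = 0.759/(1−0.759) = 3.1494. LR = 0.59/0.11 = 5.3636.
Prior odds = 3.1494/5.3636 = 0.5872, so P(A) = 0.5872/(1+0.5872) ≈ 0.37.

P(A) = 0.37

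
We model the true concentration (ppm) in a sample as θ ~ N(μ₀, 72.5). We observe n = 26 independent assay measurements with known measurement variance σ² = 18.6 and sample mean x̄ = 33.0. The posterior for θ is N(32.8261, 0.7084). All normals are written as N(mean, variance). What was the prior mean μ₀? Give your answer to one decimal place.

With known observation variance, the Normal–Normal posterior has precision τ_n = τ₀ + n/σ² and mean μ_n = (τ₀μ₀ + (n/σ²)x̄)/τ_n.
Here τ₀ = 1/72.5 = 0.013793 and τ_data = 26/18.6 = 1.397849, so τ_n = 1.411642.
Rearranging for μ₀: μ₀ = (μ_n·τ_n − τ_data·x̄)/τ₀ = (32.8261·1.411642 − 1.397849·33.0) / 0.013793 = 0.209684/0.013793 ≈ 15.2.

μ₀ = 15.2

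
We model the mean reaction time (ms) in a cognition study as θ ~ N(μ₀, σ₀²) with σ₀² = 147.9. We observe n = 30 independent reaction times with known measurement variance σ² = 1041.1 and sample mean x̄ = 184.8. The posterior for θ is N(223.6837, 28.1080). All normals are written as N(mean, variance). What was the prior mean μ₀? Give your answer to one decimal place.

μ₀ = 389.4

With known observation variance, the Normal–Normal posterior has precision τ_n = τ₀ + n/σ² and mean μ_n = (τ₀μ₀ + (n/σ²)x̄)/τ_n.
Here τ₀ = 1/147.9 = 0.006761 and τ_data = 30/1041.1 = 0.028816, so τ_n = 0.035577.
Rearranging for μ₀: μ₀ = (μ_n·τ_n − τ_data·x̄)/τ₀ = (223.6837·0.035577 − 0.028816·184.8) / 0.006761 = 2.632798/0.006761 ≈ 389.4.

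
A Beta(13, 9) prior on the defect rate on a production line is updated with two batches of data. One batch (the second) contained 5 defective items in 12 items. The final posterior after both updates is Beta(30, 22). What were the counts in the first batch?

12 defective items and 6 good items

Sequential conjugate updates are equivalent to a single update on the pooled data, so total successes = posterior α − prior α and total failures = posterior β − prior β.
Total across both batches: 30−13=17 defective items, 22−9=13 good items.
Subtract the second batch: 17−5=12 defective items and 13−7=6 good items.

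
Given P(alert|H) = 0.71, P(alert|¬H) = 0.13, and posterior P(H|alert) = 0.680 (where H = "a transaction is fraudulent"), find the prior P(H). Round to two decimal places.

P(H) = 0.28

In odds form, posterior odds = prior odds × likelihood ratio, so prior odds = posterior odds ÷ LR.
Posterior odds = 0.680/(1−0.680) = 2.1250. LR = 0.71/0.13 = 5.4615.
Prior odds = 2.1250/5.4615 = 0.3891, so P(H) = 0.3891/(1+0.3891) ≈ 0.28.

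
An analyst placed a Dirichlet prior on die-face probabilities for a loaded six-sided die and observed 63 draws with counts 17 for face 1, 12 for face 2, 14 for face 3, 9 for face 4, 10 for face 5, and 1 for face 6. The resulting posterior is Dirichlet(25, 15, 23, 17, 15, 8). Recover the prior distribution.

For a Dirichlet(α) prior with multinomial counts c, the posterior is Dirichlet(α + c) componentwise.
Subtract each count from the matching posterior parameter: 25−17=8, 15−12=3, 23−14=9, 17−9=8, 15−10=5, 8−1=7.

Dirichlet(8, 3, 9, 8, 5, 7)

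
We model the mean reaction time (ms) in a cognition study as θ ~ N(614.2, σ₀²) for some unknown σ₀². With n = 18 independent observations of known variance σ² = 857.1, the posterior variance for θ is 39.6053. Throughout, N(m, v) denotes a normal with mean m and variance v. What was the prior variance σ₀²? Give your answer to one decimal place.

σ₀² = 235.4

Posterior precision equals prior precision plus data precision: 1/σ_n² = 1/σ₀² + n/σ².
So 1/σ₀² = 1/39.6053 − 18/857.1 = 0.025249 − 0.021001 = 0.004248.
Hence σ₀² = 1/0.004248 ≈ 235.4.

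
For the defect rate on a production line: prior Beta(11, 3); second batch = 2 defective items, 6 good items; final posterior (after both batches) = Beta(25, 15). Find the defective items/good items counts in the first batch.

Because Beta–binomial updating is additive in the counts, the combined data contributed (α_post−α_prior, β_post−β_prior) successes and failures.
Total across both batches: 25−11=14 defective items, 15−3=12 good items.
Subtract the second batch: 14−2=12 defective items and 12−6=6 good items.

12 defective items and 6 good items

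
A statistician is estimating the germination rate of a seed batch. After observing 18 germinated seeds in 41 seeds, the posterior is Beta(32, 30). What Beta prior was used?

Beta is conjugate to the binomial likelihood: posterior = Beta(α+s, β+f).
So α = 32 − 18 = 14 and β = 30 − 23 = 7.

Beta(14, 7)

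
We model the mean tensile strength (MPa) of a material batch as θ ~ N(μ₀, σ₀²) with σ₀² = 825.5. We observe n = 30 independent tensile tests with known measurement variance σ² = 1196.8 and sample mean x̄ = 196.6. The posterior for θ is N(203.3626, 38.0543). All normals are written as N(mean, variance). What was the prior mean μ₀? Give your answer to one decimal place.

With known observation variance, the Normal–Normal posterior has precision τ_n = τ₀ + n/σ² and mean μ_n = (τ₀μ₀ + (n/σ²)x̄)/τ_n.
Here τ₀ = 1/825.5 = 0.001211 and τ_data = 30/1196.8 = 0.025067, so τ_n = 0.026278.
Rearranging for μ₀: μ₀ = (μ_n·τ_n − τ_data·x̄)/τ₀ = (203.3626·0.026278 − 0.025067·196.6) / 0.001211 = 0.415790/0.001211 ≈ 343.3.

μ₀ = 343.3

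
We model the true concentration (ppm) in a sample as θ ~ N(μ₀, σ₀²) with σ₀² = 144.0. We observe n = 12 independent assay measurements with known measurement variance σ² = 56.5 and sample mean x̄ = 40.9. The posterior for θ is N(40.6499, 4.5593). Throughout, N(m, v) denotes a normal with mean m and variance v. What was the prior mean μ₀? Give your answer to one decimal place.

With known observation variance, the Normal–Normal posterior has precision τ_n = τ₀ + n/σ² and mean μ_n = (τ₀μ₀ + (n/σ²)x̄)/τ_n.
Here τ₀ = 1/144.0 = 0.006944 and τ_data = 12/56.5 = 0.212389, so τ_n = 0.219333.
Rearranging for μ₀: μ₀ = (μ_n·τ_n − τ_data·x̄)/τ₀ = (40.6499·0.219333 − 0.212389·40.9) / 0.006944 = 0.229154/0.006944 ≈ 33.0.

μ₀ = 33.0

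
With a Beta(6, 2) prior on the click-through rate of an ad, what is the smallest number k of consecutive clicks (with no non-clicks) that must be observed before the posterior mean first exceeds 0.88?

k = 9

After k clicks and 0 non-clicks the posterior is Beta(6+k, 2), with mean (6+k)/(6+2+k).
Set (6+k)/(8+k) > 0.88 and solve: k > (0.88·8 − 6)/(1 − 0.88) = 8.667.
The smallest integer exceeding 8.667 is 9, and checking k=9: (15)/(17) = 0.8824 > 0.88.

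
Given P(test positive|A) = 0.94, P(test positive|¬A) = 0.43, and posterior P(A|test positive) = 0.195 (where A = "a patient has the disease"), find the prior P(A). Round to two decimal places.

In odds form, posterior odds = prior odds × likelihood ratio, so prior odds = posterior odds ÷ LR.
Posterior odds = 0.195/(1−0.195) = 0.2422. LR = 0.94/0.43 = 2.1860.
Prior odds = 0.2422/2.1860 = 0.1108, so P(A) = 0.1108/(1+0.1108) ≈ 0.10.

P(A) = 0.10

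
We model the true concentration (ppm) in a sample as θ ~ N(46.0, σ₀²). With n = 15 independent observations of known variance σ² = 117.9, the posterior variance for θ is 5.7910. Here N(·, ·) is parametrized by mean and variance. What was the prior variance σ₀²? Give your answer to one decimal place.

For the Normal–Normal model with known σ², precisions add: τ_n = τ₀ + n/σ².
So 1/σ₀² = 1/5.7910 − 15/117.9 = 0.172682 − 0.127226 = 0.045456.
Hence σ₀² = 1/0.045456 ≈ 22.0.

σ₀² = 22.0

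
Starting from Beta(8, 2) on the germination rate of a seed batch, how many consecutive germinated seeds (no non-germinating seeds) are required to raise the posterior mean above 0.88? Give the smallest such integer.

After k germinated seeds and 0 non-germinating seeds the posterior is Beta(8+k, 2), with mean (8+k)/(8+2+k).
Set (8+k)/(10+k) > 0.88 and solve: k > (0.88·10 − 8)/(1 − 0.88) = 6.667.
The smallest integer exceeding 6.667 is 7.

k = 7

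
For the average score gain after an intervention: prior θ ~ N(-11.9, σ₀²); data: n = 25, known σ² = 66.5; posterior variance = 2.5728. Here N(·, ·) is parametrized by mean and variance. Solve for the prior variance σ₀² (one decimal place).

σ₀² = 78.5

For the Normal–Normal model with known σ², precisions add: τ_n = τ₀ + n/σ².
So 1/σ₀² = 1/2.5728 − 25/66.5 = 0.388682 − 0.375940 = 0.012742.
Hence σ₀² = 1/0.012742 ≈ 78.5.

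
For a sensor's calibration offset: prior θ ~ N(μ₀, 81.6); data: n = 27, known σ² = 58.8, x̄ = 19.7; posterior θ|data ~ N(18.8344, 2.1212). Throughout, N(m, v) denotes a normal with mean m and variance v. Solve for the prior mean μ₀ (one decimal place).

The posterior mean is a precision-weighted average: μ_n = (τ₀μ₀ + τ_data·x̄)/(τ₀+τ_data), with τ₀=1/σ₀² and τ_data=n/σ².
Here τ₀ = 1/81.6 = 0.012255 and τ_data = 27/58.8 = 0.459184, so τ_n = 0.471439.
Rearranging for μ₀: μ₀ = (μ_n·τ_n − τ_data·x̄)/τ₀ = (18.8344·0.471439 − 0.459184·19.7) / 0.012255 = -0.166654/0.012255 ≈ -13.6.

μ₀ = -13.6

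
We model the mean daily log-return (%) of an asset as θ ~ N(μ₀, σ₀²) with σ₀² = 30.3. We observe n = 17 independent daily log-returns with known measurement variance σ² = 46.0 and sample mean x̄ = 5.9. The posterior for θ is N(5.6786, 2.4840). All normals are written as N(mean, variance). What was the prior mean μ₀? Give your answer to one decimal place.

μ₀ = 3.2

With known observation variance, the Normal–Normal posterior has precision τ_n = τ₀ + n/σ² and mean μ_n = (τ₀μ₀ + (n/σ²)x̄)/τ_n.
Here τ₀ = 1/30.3 = 0.033003 and τ_data = 17/46.0 = 0.369565, so τ_n = 0.402568.
Rearranging for μ₀: μ₀ = (μ_n·τ_n − τ_data·x̄)/τ₀ = (5.6786·0.402568 − 0.369565·5.9) / 0.033003 = 0.105589/0.033003 ≈ 3.2.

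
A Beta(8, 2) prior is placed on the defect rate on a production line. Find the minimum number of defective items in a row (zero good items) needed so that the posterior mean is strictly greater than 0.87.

k = 6

After k defective items and 0 good items the posterior is Beta(8+k, 2), with mean (8+k)/(8+2+k).
Set (8+k)/(10+k) > 0.87 and solve: k > (0.87·10 − 8)/(1 − 0.87) = 5.385.
The smallest integer exceeding 5.385 is 6, and checking k=6: (14)/(16) = 0.8750 > 0.87.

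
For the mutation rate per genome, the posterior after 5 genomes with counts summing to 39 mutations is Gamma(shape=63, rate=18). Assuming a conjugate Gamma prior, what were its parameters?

Gamma(shape=24, rate=13)

A Gamma(α, β) prior (rate parametrization) on a Poisson rate with n observations summing to S gives posterior Gamma(α+S, β+n).
So α = 63 − 39 = 24 and β = 18 − 5 = 13.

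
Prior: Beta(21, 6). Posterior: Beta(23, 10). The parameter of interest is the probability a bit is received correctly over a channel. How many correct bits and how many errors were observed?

2 correct bits and 4 errors

Beta is conjugate to the binomial likelihood: posterior = Beta(α+s, β+f).
So s = 23 − 21 = 2 and f = 10 − 6 = 4.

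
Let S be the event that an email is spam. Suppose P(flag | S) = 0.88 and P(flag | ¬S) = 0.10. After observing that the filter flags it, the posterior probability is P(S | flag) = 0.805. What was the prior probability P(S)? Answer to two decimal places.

Bayes' rule in odds form gives O(S|E) = O(S)·[P(E|S)/P(E|¬S)], hence O(S) = O(S|E)/LR.
Posterior odds = 0.805/(1−0.805) = 4.1282. LR = 0.88/0.10 = 8.8000.
Prior odds = 4.1282/8.8000 = 0.4691, so P(S) = 0.4691/(1+0.4691) ≈ 0.32.

P(S) = 0.32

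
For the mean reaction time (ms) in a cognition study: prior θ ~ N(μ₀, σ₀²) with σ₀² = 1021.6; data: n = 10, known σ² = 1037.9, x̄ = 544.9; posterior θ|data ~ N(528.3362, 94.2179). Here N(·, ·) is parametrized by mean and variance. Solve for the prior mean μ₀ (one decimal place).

μ₀ = 365.3

The posterior mean is a precision-weighted average: μ_n = (τ₀μ₀ + τ_data·x̄)/(τ₀+τ_data), with τ₀=1/σ₀² and τ_data=n/σ².
Here τ₀ = 1/1021.6 = 0.000979 and τ_data = 10/1037.9 = 0.009635, so τ_n = 0.010614.
Rearranging for μ₀: μ₀ = (μ_n·τ_n − τ_data·x̄)/τ₀ = (528.3362·0.010614 − 0.009635·544.9) / 0.000979 = 0.357649/0.000979 ≈ 365.3.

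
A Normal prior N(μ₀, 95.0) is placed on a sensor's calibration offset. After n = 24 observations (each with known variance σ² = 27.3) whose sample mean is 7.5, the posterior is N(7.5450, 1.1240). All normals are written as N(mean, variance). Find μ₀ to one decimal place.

With known observation variance, the Normal–Normal posterior has precision τ_n = τ₀ + n/σ² and mean μ_n = (τ₀μ₀ + (n/σ²)x̄)/τ_n.
Here τ₀ = 1/95.0 = 0.010526 and τ_data = 24/27.3 = 0.879121, so τ_n = 0.889647.
Rearranging for μ₀: μ₀ = (μ_n·τ_n − τ_data·x̄)/τ₀ = (7.5450·0.889647 − 0.879121·7.5) / 0.010526 = 0.118979/0.010526 ≈ 11.3.

μ₀ = 11.3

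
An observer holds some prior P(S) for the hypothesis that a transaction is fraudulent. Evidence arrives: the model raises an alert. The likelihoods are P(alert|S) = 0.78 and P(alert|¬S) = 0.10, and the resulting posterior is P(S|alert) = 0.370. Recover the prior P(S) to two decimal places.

In odds form, posterior odds = prior odds × likelihood ratio, so prior odds = posterior odds ÷ LR.
Posterior odds = 0.370/(1−0.370) = 0.5873. LR = 0.78/0.10 = 7.8000.
Prior odds = 0.5873/7.8000 = 0.0753, so P(S) = 0.0753/(1+0.0753) ≈ 0.07.

P(S) = 0.07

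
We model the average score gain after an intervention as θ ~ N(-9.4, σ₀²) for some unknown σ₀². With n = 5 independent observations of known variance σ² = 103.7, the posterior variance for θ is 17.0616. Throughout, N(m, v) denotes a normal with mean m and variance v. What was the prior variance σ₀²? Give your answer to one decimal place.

Posterior precision equals prior precision plus data precision: 1/σ_n² = 1/σ₀² + n/σ².
So 1/σ₀² = 1/17.0616 − 5/103.7 = 0.058611 − 0.048216 = 0.010395.
Hence σ₀² = 1/0.010395 ≈ 96.2.

σ₀² = 96.2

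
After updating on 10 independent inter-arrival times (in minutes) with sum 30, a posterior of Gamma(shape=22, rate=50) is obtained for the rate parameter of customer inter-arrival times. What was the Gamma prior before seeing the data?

For an exponential likelihood with a Gamma(α, β) prior on the rate, n observations with total T give posterior Gamma(α+n, β+T).
So α = 22 − 10 = 12 and β = 50 − 30 = 20.

Gamma(shape=12, rate=20)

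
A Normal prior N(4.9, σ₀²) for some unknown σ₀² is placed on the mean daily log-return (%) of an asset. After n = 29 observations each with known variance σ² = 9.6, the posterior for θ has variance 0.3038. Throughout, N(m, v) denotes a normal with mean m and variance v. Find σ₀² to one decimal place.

For the Normal–Normal model with known σ², precisions add: τ_n = τ₀ + n/σ².
So 1/σ₀² = 1/0.3038 − 29/9.6 = 3.291639 − 3.020833 = 0.270806.
Hence σ₀² = 1/0.270806 ≈ 3.7.

σ₀² = 3.7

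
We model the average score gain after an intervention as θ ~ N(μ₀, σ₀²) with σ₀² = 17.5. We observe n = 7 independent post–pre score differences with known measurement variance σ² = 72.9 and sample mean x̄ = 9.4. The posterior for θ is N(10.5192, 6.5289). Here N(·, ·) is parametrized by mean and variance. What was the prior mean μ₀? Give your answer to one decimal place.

The posterior mean is a precision-weighted average: μ_n = (τ₀μ₀ + τ_data·x̄)/(τ₀+τ_data), with τ₀=1/σ₀² and τ_data=n/σ².
Here τ₀ = 1/17.5 = 0.057143 and τ_data = 7/72.9 = 0.096022, so τ_n = 0.153165.
Rearranging for μ₀: μ₀ = (μ_n·τ_n − τ_data·x̄)/τ₀ = (10.5192·0.153165 − 0.096022·9.4) / 0.057143 = 0.708566/0.057143 ≈ 12.4.

μ₀ = 12.4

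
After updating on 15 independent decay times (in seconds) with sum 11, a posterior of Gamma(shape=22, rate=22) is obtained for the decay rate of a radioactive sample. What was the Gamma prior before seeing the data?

Gamma–exponential conjugacy: posterior shape = α + n, posterior rate = β + Σtᵢ.
So α = 22 − 15 = 7 and β = 22 − 11 = 11.

Gamma(shape=7, rate=11)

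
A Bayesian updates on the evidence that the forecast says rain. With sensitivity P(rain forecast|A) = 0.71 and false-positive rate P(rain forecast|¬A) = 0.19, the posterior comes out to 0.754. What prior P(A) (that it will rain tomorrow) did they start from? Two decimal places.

In odds form, posterior odds = prior odds × likelihood ratio, so prior odds = posterior odds ÷ LR.
Posterior odds = 0.754/(1−0.754) = 3.0650. LR = 0.71/0.19 = 3.7368.
Prior odds = 3.0650/3.7368 = 0.8202, so P(A) = 0.8202/(1+0.8202) ≈ 0.45.

P(A) = 0.45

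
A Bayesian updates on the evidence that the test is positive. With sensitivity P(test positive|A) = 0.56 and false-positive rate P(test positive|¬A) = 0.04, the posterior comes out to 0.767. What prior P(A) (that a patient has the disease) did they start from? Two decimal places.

P(A) = 0.19

In odds form, posterior odds = prior odds × likelihood ratio, so prior odds = posterior odds ÷ LR.
Posterior odds = 0.767/(1−0.767) = 3.2918. LR = 0.56/0.04 = 14.0000.
Prior odds = 3.2918/14.0000 = 0.2351, so P(A) = 0.2351/(1+0.2351) ≈ 0.19.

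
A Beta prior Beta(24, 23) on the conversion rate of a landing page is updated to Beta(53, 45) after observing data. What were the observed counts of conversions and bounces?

29 conversions and 22 bounces

A Beta(α, β) prior with s successes and f failures in binomial data gives a Beta(α+s, β+f) posterior.
So s = 53 − 24 = 29 and f = 45 − 23 = 22.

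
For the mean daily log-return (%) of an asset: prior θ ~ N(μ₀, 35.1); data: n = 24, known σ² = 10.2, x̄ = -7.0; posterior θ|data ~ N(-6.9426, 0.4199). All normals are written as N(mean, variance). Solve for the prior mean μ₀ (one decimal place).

μ₀ = -2.2

The posterior mean is a precision-weighted average: μ_n = (τ₀μ₀ + τ_data·x̄)/(τ₀+τ_data), with τ₀=1/σ₀² and τ_data=n/σ².
Here τ₀ = 1/35.1 = 0.028490 and τ_data = 24/10.2 = 2.352941, so τ_n = 2.381431.
Rearranging for μ₀: μ₀ = (μ_n·τ_n − τ_data·x̄)/τ₀ = (-6.9426·2.381431 − 2.352941·-7.0) / 0.028490 = -0.062736/0.028490 ≈ -2.2.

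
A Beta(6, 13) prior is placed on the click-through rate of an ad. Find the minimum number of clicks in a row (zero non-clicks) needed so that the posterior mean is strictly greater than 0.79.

After k clicks and 0 non-clicks the posterior is Beta(6+k, 13), with mean (6+k)/(6+13+k).
Set (6+k)/(19+k) > 0.79 and solve: k > (0.79·19 − 6)/(1 − 0.79) = 42.905.
The smallest integer exceeding 42.905 is 43.

k = 43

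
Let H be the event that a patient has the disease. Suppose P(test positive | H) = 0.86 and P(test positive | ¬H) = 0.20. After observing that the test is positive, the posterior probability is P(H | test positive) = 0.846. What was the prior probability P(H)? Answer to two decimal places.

In odds form, posterior odds = prior odds × likelihood ratio, so prior odds = posterior odds ÷ LR.
Posterior odds = 0.846/(1−0.846) = 5.4935. LR = 0.86/0.20 = 4.3000.
Prior odds = 5.4935/4.3000 = 1.2776, so P(H) = 1.2776/(1+1.2776) ≈ 0.56.

P(H) = 0.56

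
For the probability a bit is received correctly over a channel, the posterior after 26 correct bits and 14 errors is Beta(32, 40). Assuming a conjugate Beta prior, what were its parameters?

Beta(6, 26)

Under Beta–binomial conjugacy the posterior parameters are (a+s, b+f).
So a = 32 − 26 = 6 and b = 40 − 14 = 26.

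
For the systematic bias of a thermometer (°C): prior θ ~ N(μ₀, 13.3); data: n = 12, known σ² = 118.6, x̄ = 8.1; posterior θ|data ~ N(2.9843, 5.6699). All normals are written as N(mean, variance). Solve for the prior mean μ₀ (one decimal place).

The posterior mean is a precision-weighted average: μ_n = (τ₀μ₀ + τ_data·x̄)/(τ₀+τ_data), with τ₀=1/σ₀² and τ_data=n/σ².
Here τ₀ = 1/13.3 = 0.075188 and τ_data = 12/118.6 = 0.101180, so τ_n = 0.176368.
Rearranging for μ₀: μ₀ = (μ_n·τ_n − τ_data·x̄)/τ₀ = (2.9843·0.176368 − 0.101180·8.1) / 0.075188 = -0.293223/0.075188 ≈ -3.9.

μ₀ = -3.9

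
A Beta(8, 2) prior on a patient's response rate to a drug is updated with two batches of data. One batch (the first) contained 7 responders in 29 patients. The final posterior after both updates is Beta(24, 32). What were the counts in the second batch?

9 responders and 8 non-responders

Because Beta–binomial updating is additive in the counts, the combined data contributed (α_post−α_prior, β_post−β_prior) successes and failures.
Total across both batches: 24−8=16 responders, 32−2=30 non-responders.
Subtract the first batch: 16−7=9 responders and 30−22=8 non-responders.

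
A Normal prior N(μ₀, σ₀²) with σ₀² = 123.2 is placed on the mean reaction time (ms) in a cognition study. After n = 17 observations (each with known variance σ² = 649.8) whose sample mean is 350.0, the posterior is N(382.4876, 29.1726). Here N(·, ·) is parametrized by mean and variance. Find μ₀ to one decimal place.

With known observation variance, the Normal–Normal posterior has precision τ_n = τ₀ + n/σ² and mean μ_n = (τ₀μ₀ + (n/σ²)x̄)/τ_n.
Here τ₀ = 1/123.2 = 0.008117 and τ_data = 17/649.8 = 0.026162, so τ_n = 0.034279.
Rearranging for μ₀: μ₀ = (μ_n·τ_n − τ_data·x̄)/τ₀ = (382.4876·0.034279 − 0.026162·350.0) / 0.008117 = 3.954592/0.008117 ≈ 487.2.

μ₀ = 487.2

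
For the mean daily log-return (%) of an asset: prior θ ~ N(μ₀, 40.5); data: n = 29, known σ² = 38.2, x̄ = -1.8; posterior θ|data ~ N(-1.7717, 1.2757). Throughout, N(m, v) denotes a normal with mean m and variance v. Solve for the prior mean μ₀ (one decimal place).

μ₀ = -0.9

With known observation variance, the Normal–Normal posterior has precision τ_n = τ₀ + n/σ² and mean μ_n = (τ₀μ₀ + (n/σ²)x̄)/τ_n.
Here τ₀ = 1/40.5 = 0.024691 and τ_data = 29/38.2 = 0.759162, so τ_n = 0.783853.
Rearranging for μ₀: μ₀ = (μ_n·τ_n − τ_data·x̄)/τ₀ = (-1.7717·0.783853 − 0.759162·-1.8) / 0.024691 = -0.022261/0.024691 ≈ -0.9.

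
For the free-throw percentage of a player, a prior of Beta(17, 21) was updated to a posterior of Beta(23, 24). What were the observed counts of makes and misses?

6 makes and 3 misses

A Beta(α, β) prior with s successes and f failures in binomial data gives a Beta(α+s, β+f) posterior.
Match parameters: s=23−17=6, f=24−21=3.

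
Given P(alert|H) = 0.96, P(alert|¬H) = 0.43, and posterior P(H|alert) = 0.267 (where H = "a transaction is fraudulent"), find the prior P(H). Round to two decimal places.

In odds form, posterior odds = prior odds × likelihood ratio, so prior odds = posterior odds ÷ LR.
Posterior odds = 0.267/(1−0.267) = 0.3643. LR = 0.96/0.43 = 2.2326.
Prior odds = 0.3643/2.2326 = 0.1632, so P(H) = 0.1632/(1+0.1632) ≈ 0.14.

P(H) = 0.14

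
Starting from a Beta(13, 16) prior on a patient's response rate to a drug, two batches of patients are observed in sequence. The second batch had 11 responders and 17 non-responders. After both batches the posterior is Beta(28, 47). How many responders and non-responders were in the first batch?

4 responders and 14 non-responders

Sequential conjugate updates are equivalent to a single update on the pooled data, so total successes = posterior α − prior α and total failures = posterior β − prior β.
Total across both batches: 28−13=15 responders, 47−16=31 non-responders.
Subtract the second batch: 15−11=4 responders and 31−17=14 non-responders.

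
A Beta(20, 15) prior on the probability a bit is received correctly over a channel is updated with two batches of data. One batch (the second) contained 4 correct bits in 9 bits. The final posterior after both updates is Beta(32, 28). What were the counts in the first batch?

8 correct bits and 8 errors

Sequential conjugate updates are equivalent to a single update on the pooled data, so total successes = posterior α − prior α and total failures = posterior β − prior β.
Total across both batches: 32−20=12 correct bits, 28−15=13 errors.
Subtract the second batch: 12−4=8 correct bits and 13−5=8 errors.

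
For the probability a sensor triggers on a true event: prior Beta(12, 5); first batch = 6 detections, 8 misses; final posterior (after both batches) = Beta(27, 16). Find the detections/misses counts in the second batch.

9 detections and 3 misses

Sequential conjugate updates are equivalent to a single update on the pooled data, so total successes = posterior α − prior α and total failures = posterior β − prior β.
Total across both batches: 27−12=15 detections, 16−5=11 misses.
Subtract the first batch: 15−6=9 detections and 11−8=3 misses.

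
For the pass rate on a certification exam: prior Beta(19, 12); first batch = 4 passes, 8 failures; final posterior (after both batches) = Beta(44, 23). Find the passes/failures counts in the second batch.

21 passes and 3 failures

Sequential conjugate updates are equivalent to a single update on the pooled data, so total successes = posterior α − prior α and total failures = posterior β − prior β.
Total across both batches: 44−19=25 passes, 23−12=11 failures.
Subtract the first batch: 25−4=21 passes and 11−8=3 failures.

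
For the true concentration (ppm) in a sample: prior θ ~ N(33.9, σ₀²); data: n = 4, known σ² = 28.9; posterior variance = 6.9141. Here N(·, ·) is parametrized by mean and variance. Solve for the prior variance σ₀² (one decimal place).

σ₀² = 160.7

For the Normal–Normal model with known σ², precisions add: τ_n = τ₀ + n/σ².
So 1/σ₀² = 1/6.9141 − 4/28.9 = 0.144632 − 0.138408 = 0.006224.
Hence σ₀² = 1/0.006224 ≈ 160.7.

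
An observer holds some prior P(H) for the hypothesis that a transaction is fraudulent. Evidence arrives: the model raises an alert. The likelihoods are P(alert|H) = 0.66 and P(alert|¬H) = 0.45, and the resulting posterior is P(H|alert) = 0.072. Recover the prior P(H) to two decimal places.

In odds form, posterior odds = prior odds × likelihood ratio, so prior odds = posterior odds ÷ LR.
Posterior odds = 0.072/(1−0.072) = 0.0776. LR = 0.66/0.45 = 1.4667.
Prior odds = 0.0776/1.4667 = 0.0529, so P(H) = 0.0529/(1+0.0529) ≈ 0.05.

P(H) = 0.05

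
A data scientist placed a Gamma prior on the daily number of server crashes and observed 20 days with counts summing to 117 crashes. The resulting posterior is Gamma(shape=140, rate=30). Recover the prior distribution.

Gamma(shape=23, rate=10)

A Gamma(α, β) prior (rate parametrization) on a Poisson rate with n observations summing to S gives posterior Gamma(α+S, β+n).
So α = 140 − 117 = 23 and β = 30 − 20 = 10.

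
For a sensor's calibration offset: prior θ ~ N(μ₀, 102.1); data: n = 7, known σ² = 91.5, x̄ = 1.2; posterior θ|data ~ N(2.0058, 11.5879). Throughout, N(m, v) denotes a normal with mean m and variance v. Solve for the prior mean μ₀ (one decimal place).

μ₀ = 8.3

The posterior mean is a precision-weighted average: μ_n = (τ₀μ₀ + τ_data·x̄)/(τ₀+τ_data), with τ₀=1/σ₀² and τ_data=n/σ².
Here τ₀ = 1/102.1 = 0.009794 and τ_data = 7/91.5 = 0.076503, so τ_n = 0.086297.
Rearranging for μ₀: μ₀ = (μ_n·τ_n − τ_data·x̄)/τ₀ = (2.0058·0.086297 − 0.076503·1.2) / 0.009794 = 0.081291/0.009794 ≈ 8.3.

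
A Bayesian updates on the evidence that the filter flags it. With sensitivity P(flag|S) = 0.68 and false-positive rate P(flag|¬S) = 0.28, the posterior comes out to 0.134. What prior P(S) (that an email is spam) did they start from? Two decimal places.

Bayes' rule in odds form gives O(S|E) = O(S)·[P(E|S)/P(E|¬S)], hence O(S) = O(S|E)/LR.
Posterior odds = 0.134/(1−0.134) = 0.1547. LR = 0.68/0.28 = 2.4286.
Prior odds = 0.1547/2.4286 = 0.0637, so P(S) = 0.0637/(1+0.0637) ≈ 0.06.

P(S) = 0.06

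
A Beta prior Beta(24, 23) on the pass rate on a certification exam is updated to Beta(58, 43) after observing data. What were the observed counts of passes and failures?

34 passes and 20 failures

A Beta(α, β) prior with s successes and f failures in binomial data gives a Beta(α+s, β+f) posterior.
Match parameters: s=58−24=34, f=43−23=20.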